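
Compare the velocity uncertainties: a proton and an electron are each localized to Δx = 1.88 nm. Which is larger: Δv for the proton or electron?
The electron has the larger minimum velocity uncertainty, by a ratio of 1836.2.

For both particles, Δp_min = ℏ/(2Δx) = 2.805e-26 kg·m/s (same for both).

The velocity uncertainty is Δv = Δp/m:
- proton: Δv = 2.805e-26 / 1.673e-27 = 1.677e+01 m/s = 16.768 m/s
- electron: Δv = 2.805e-26 / 9.109e-31 = 3.079e+04 m/s = 30.789 km/s

Ratio: 3.079e+04 / 1.677e+01 = 1836.2

The lighter particle has larger velocity uncertainty because Δv ∝ 1/m.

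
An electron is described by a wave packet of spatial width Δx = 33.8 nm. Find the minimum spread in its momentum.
1.560 × 10^-27 kg·m/s

For a wave packet, the spatial width Δx and momentum spread Δp are related by the uncertainty principle:
ΔxΔp ≥ ℏ/2

The minimum momentum spread is:
Δp_min = ℏ/(2Δx)
Δp_min = (1.055e-34 J·s) / (2 × 3.380e-08 m)
Δp_min = 1.560e-27 kg·m/s

A wave packet cannot have both a well-defined position and well-defined momentum.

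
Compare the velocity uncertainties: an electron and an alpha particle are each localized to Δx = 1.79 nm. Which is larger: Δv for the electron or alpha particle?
The electron has the larger minimum velocity uncertainty, by a ratio of 7294.3.

For both particles, Δp_min = ℏ/(2Δx) = 2.946e-26 kg·m/s (same for both).

The velocity uncertainty is Δv = Δp/m:
- electron: Δv = 2.946e-26 / 9.109e-31 = 3.234e+04 m/s = 32.337 km/s
- alpha particle: Δv = 2.946e-26 / 6.645e-27 = 4.433e+00 m/s = 4.433 m/s

Ratio: 3.234e+04 / 4.433e+00 = 7294.3

The lighter particle has larger velocity uncertainty because Δv ∝ 1/m.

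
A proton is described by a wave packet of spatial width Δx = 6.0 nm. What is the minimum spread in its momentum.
8.788 × 10^-27 kg·m/s

For a wave packet, the spatial width Δx and momentum spread Δp are related by the uncertainty principle:
ΔxΔp ≥ ℏ/2

The minimum momentum spread is:
Δp_min = ℏ/(2Δx)
Δp_min = (1.055e-34 J·s) / (2 × 6.000e-09 m)
Δp_min = 8.788e-27 kg·m/s

A wave packet cannot have both a well-defined position and well-defined momentum.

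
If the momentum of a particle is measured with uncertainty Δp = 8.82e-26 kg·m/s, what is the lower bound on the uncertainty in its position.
597.830 pm

Using the Heisenberg uncertainty principle:
ΔxΔp ≥ ℏ/2

The minimum uncertainty in position is:
Δx_min = ℏ/(2Δp)
Δx_min = (1.055e-34 J·s) / (2 × 8.820e-26 kg·m/s)
Δx_min = 5.978e-10 m = 597.830 pm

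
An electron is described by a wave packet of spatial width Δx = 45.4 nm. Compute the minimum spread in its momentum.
1.161 × 10^-27 kg·m/s

For a wave packet, the spatial width Δx and momentum spread Δp are related by the uncertainty principle:
ΔxΔp ≥ ℏ/2

The minimum momentum spread is:
Δp_min = ℏ/(2Δx)
Δp_min = (1.055e-34 J·s) / (2 × 4.540e-08 m)
Δp_min = 1.161e-27 kg·m/s

A wave packet cannot have both a well-defined position and well-defined momentum.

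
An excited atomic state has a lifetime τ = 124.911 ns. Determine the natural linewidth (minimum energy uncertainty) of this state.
2.635 neV

Using the energy-time uncertainty principle:
ΔEΔt ≥ ℏ/2

The lifetime τ represents the time uncertainty Δt.
The natural linewidth (minimum energy uncertainty) is:

ΔE = ℏ/(2τ)
ΔE = (1.055e-34 J·s) / (2 × 1.249e-07 s)
ΔE = 4.221e-28 J = 2.635 neV

This natural linewidth limits the precision of spectroscopic measurements.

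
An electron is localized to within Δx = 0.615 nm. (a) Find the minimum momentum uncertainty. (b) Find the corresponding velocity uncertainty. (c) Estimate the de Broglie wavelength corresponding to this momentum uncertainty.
(a) Δp_min = 8.574 × 10^-26 kg·m/s
(b) Δv_min = 94.120 km/s
(c) λ_dB = 7.728 nm

Step-by-step:

(a) From the uncertainty principle:
Δp_min = ℏ/(2Δx) = (1.055e-34 J·s)/(2 × 6.150e-10 m) = 8.574e-26 kg·m/s

(b) The velocity uncertainty:
Δv = Δp/m = (8.574e-26 kg·m/s)/(9.109e-31 kg) = 9.412e+04 m/s = 94.120 km/s

(c) The de Broglie wavelength for this momentum:
λ = h/p = (6.626e-34 J·s)/(8.574e-26 kg·m/s) = 7.728e-09 m = 7.728 nm

Note: The de Broglie wavelength is comparable to the localization size, as expected from wave-particle duality.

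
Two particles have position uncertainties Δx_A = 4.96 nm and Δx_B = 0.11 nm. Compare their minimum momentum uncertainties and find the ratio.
Particle B has the larger minimum momentum uncertainty, by a factor of 45.09.

For each particle, the minimum momentum uncertainty is Δp_min = ℏ/(2Δx):

Particle A: Δp_A = ℏ/(2×4.960e-09 m) = 1.063e-26 kg·m/s
Particle B: Δp_B = ℏ/(2×1.100e-10 m) = 4.794e-25 kg·m/s

Ratio: Δp_B/Δp_A = 45.09

Since Δp_min ∝ 1/Δx, the particle with smaller position uncertainty (B) has larger momentum uncertainty.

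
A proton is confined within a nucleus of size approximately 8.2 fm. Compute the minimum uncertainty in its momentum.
6.430 × 10^-21 kg·m/s

Using the Heisenberg uncertainty principle:
ΔxΔp ≥ ℏ/2

With Δx ≈ L = 8.200e-15 m (the confinement size):
Δp_min = ℏ/(2Δx)
Δp_min = (1.055e-34 J·s) / (2 × 8.200e-15 m)
Δp_min = 6.430e-21 kg·m/s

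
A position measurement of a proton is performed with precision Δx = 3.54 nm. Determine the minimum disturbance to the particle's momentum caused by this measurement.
1.490 × 10^-26 kg·m/s

The uncertainty principle implies that measuring position disturbs momentum:
ΔxΔp ≥ ℏ/2

When we measure position with precision Δx, we necessarily introduce a momentum uncertainty:
Δp ≥ ℏ/(2Δx)
Δp_min = (1.055e-34 J·s) / (2 × 3.540e-09 m)
Δp_min = 1.490e-26 kg·m/s

The more precisely we measure position, the greater the momentum disturbance.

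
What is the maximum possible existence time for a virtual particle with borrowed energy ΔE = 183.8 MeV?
1.791 ys

Using the energy-time uncertainty principle:
ΔEΔt ≥ ℏ/2

For a virtual particle borrowing energy ΔE, the maximum lifetime is:
Δt_max = ℏ/(2ΔE)

Converting energy:
ΔE = 183.8 MeV = 2.945e-11 J

Δt_max = (1.055e-34 J·s) / (2 × 2.945e-11 J)
Δt_max = 1.791e-24 s = 1.791 ys

Virtual particles with higher borrowed energy exist for shorter times.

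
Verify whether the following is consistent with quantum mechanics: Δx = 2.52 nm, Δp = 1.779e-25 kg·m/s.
Yes, it satisfies the uncertainty principle.

Calculate the product ΔxΔp:
ΔxΔp = (2.520e-09 m) × (1.779e-25 kg·m/s)
ΔxΔp = 4.483e-34 J·s

Compare to the minimum allowed value ℏ/2:
ℏ/2 = 5.273e-35 J·s

Since ΔxΔp = 4.483e-34 J·s ≥ 5.273e-35 J·s = ℏ/2,
the measurement satisfies the uncertainty principle.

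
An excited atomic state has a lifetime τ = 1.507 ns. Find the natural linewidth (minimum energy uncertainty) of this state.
218.385 neV

Using the energy-time uncertainty principle:
ΔEΔt ≥ ℏ/2

The lifetime τ represents the time uncertainty Δt.
The natural linewidth (minimum energy uncertainty) is:

ΔE = ℏ/(2τ)
ΔE = (1.055e-34 J·s) / (2 × 1.507e-09 s)
ΔE = 3.499e-26 J = 218.385 neV

This natural linewidth limits the precision of spectroscopic measurements.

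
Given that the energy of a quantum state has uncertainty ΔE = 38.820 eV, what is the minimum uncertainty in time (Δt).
8.478 as

Using the energy-time uncertainty principle:
ΔEΔt ≥ ℏ/2

The minimum uncertainty in time is:
Δt_min = ℏ/(2ΔE)
Δt_min = (1.055e-34 J·s) / (2 × 6.220e-18 J)
Δt_min = 8.478e-18 s = 8.478 as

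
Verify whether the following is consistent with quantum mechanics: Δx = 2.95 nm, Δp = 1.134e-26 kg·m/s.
No, it violates the uncertainty principle (impossible measurement).

Calculate the product ΔxΔp:
ΔxΔp = (2.950e-09 m) × (1.134e-26 kg·m/s)
ΔxΔp = 3.345e-35 J·s

Compare to the minimum allowed value ℏ/2:
ℏ/2 = 5.273e-35 J·s

Since ΔxΔp = 3.345e-35 J·s < 5.273e-35 J·s = ℏ/2,
the measurement violates the uncertainty principle.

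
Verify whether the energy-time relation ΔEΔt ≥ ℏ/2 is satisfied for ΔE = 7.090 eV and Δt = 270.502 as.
Yes, it satisfies the uncertainty relation.

Calculate the product ΔEΔt:
ΔE = 7.090 eV = 1.136e-18 J
ΔEΔt = (1.136e-18 J) × (2.705e-16 s)
ΔEΔt = 3.073e-34 J·s

Compare to the minimum allowed value ℏ/2:
ℏ/2 = 5.273e-35 J·s

Since ΔEΔt = 3.073e-34 J·s ≥ 5.273e-35 J·s = ℏ/2,
this satisfies the uncertainty relation.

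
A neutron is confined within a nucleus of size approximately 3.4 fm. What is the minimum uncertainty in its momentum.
1.551 × 10^-20 kg·m/s

Using the Heisenberg uncertainty principle:
ΔxΔp ≥ ℏ/2

With Δx ≈ L = 3.400e-15 m (the confinement size):
Δp_min = ℏ/(2Δx)
Δp_min = (1.055e-34 J·s) / (2 × 3.400e-15 m)
Δp_min = 1.551e-20 kg·m/s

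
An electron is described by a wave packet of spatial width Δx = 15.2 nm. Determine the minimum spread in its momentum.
3.469 × 10^-27 kg·m/s

For a wave packet, the spatial width Δx and momentum spread Δp are related by the uncertainty principle:
ΔxΔp ≥ ℏ/2

The minimum momentum spread is:
Δp_min = ℏ/(2Δx)
Δp_min = (1.055e-34 J·s) / (2 × 1.520e-08 m)
Δp_min = 3.469e-27 kg·m/s

A wave packet cannot have both a well-defined position and well-defined momentum.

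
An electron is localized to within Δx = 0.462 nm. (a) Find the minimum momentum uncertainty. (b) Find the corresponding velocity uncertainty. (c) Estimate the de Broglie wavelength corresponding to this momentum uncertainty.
(a) Δp_min = 1.141 × 10^-25 kg·m/s
(b) Δv_min = 125.290 km/s
(c) λ_dB = 5.806 nm

Step-by-step:

(a) From the uncertainty principle:
Δp_min = ℏ/(2Δx) = (1.055e-34 J·s)/(2 × 4.620e-10 m) = 1.141e-25 kg·m/s

(b) The velocity uncertainty:
Δv = Δp/m = (1.141e-25 kg·m/s)/(9.109e-31 kg) = 1.253e+05 m/s = 125.290 km/s

(c) The de Broglie wavelength for this momentum:
λ = h/p = (6.626e-34 J·s)/(1.141e-25 kg·m/s) = 5.806e-09 m = 5.806 nm

Note: The de Broglie wavelength is comparable to the localization size, as expected from wave-particle duality.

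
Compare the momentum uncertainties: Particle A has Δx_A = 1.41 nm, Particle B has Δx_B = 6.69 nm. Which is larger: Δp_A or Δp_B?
Particle A has the larger minimum momentum uncertainty, by a factor of 4.74.

For each particle, the minimum momentum uncertainty is Δp_min = ℏ/(2Δx):

Particle A: Δp_A = ℏ/(2×1.410e-09 m) = 3.740e-26 kg·m/s
Particle B: Δp_B = ℏ/(2×6.690e-09 m) = 7.882e-27 kg·m/s

Ratio: Δp_A/Δp_B = 4.74

Since Δp_min ∝ 1/Δx, the particle with smaller position uncertainty (A) has larger momentum uncertainty.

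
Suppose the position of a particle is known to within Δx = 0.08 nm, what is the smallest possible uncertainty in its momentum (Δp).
6.591 × 10^-25 kg·m/s

Using the Heisenberg uncertainty principle:
ΔxΔp ≥ ℏ/2

The minimum uncertainty in momentum is:
Δp_min = ℏ/(2Δx)
Δp_min = (1.055e-34 J·s) / (2 × 8.000e-11 m)
Δp_min = 6.591e-25 kg·m/s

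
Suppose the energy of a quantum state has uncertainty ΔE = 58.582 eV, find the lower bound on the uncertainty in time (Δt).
5.618 as

Using the energy-time uncertainty principle:
ΔEΔt ≥ ℏ/2

The minimum uncertainty in time is:
Δt_min = ℏ/(2ΔE)
Δt_min = (1.055e-34 J·s) / (2 × 9.386e-18 J)
Δt_min = 5.618e-18 s = 5.618 as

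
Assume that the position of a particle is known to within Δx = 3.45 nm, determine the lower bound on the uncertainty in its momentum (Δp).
1.528 × 10^-26 kg·m/s

Using the Heisenberg uncertainty principle:
ΔxΔp ≥ ℏ/2

The minimum uncertainty in momentum is:
Δp_min = ℏ/(2Δx)
Δp_min = (1.055e-34 J·s) / (2 × 3.450e-09 m)
Δp_min = 1.528e-26 kg·m/s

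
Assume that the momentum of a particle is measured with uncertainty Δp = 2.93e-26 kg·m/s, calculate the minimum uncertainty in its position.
1.800 nm

Using the Heisenberg uncertainty principle:
ΔxΔp ≥ ℏ/2

The minimum uncertainty in position is:
Δx_min = ℏ/(2Δp)
Δx_min = (1.055e-34 J·s) / (2 × 2.930e-26 kg·m/s)
Δx_min = 1.800e-09 m = 1.800 nm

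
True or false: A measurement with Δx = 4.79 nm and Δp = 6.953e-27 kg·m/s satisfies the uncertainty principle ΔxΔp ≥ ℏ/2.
No, it violates the uncertainty principle (impossible measurement).

Calculate the product ΔxΔp:
ΔxΔp = (4.790e-09 m) × (6.953e-27 kg·m/s)
ΔxΔp = 3.330e-35 J·s

Compare to the minimum allowed value ℏ/2:
ℏ/2 = 5.273e-35 J·s

Since ΔxΔp = 3.330e-35 J·s < 5.273e-35 J·s = ℏ/2,
the measurement violates the uncertainty principle.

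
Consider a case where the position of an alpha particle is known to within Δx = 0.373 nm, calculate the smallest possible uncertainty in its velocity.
21.275 m/s

Using the Heisenberg uncertainty principle and Δp = mΔv:
ΔxΔp ≥ ℏ/2
Δx(mΔv) ≥ ℏ/2

The minimum uncertainty in velocity is:
Δv_min = ℏ/(2mΔx)
Δv_min = (1.055e-34 J·s) / (2 × 6.645e-27 kg × 3.730e-10 m)
Δv_min = 2.127e+01 m/s = 21.275 m/s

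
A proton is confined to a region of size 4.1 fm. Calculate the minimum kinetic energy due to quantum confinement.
308.593 keV

Using the uncertainty principle:

1. Position uncertainty: Δx ≈ 4.100e-15 m
2. Minimum momentum uncertainty: Δp = ℏ/(2Δx) = 1.286e-20 kg·m/s
3. Minimum kinetic energy:
   KE = (Δp)²/(2m) = (1.286e-20)²/(2 × 1.673e-27 kg)
   KE = 4.944e-14 J = 308.593 keV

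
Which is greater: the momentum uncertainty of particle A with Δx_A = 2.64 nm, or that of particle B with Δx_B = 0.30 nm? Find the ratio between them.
Particle B has the larger minimum momentum uncertainty, by a factor of 8.80.

For each particle, the minimum momentum uncertainty is Δp_min = ℏ/(2Δx):

Particle A: Δp_A = ℏ/(2×2.640e-09 m) = 1.997e-26 kg·m/s
Particle B: Δp_B = ℏ/(2×3.000e-10 m) = 1.758e-25 kg·m/s

Ratio: Δp_B/Δp_A = 8.80

Since Δp_min ∝ 1/Δx, the particle with smaller position uncertainty (B) has larger momentum uncertainty.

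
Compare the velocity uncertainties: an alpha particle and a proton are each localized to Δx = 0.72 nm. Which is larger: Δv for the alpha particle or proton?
The proton has the larger minimum velocity uncertainty, by a ratio of 4.0.

For both particles, Δp_min = ℏ/(2Δx) = 7.323e-26 kg·m/s (same for both).

The velocity uncertainty is Δv = Δp/m:
- alpha particle: Δv = 7.323e-26 / 6.645e-27 = 1.102e+01 m/s = 11.022 m/s
- proton: Δv = 7.323e-26 / 1.673e-27 = 4.378e+01 m/s = 43.784 m/s

Ratio: 4.378e+01 / 1.102e+01 = 4.0

The lighter particle has larger velocity uncertainty because Δv ∝ 1/m.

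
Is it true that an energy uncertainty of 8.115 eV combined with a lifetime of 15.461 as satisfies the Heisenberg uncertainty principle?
No, it violates the uncertainty relation.

Calculate the product ΔEΔt:
ΔE = 8.115 eV = 1.300e-18 J
ΔEΔt = (1.300e-18 J) × (1.546e-17 s)
ΔEΔt = 2.010e-35 J·s

Compare to the minimum allowed value ℏ/2:
ℏ/2 = 5.273e-35 J·s

Since ΔEΔt = 2.010e-35 J·s < 5.273e-35 J·s = ℏ/2,
this violates the uncertainty relation.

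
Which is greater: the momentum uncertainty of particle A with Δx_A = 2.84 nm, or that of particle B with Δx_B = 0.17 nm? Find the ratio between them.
Particle B has the larger minimum momentum uncertainty, by a factor of 16.71.

For each particle, the minimum momentum uncertainty is Δp_min = ℏ/(2Δx):

Particle A: Δp_A = ℏ/(2×2.840e-09 m) = 1.857e-26 kg·m/s
Particle B: Δp_B = ℏ/(2×1.700e-10 m) = 3.102e-25 kg·m/s

Ratio: Δp_B/Δp_A = 16.71

Since Δp_min ∝ 1/Δx, the particle with smaller position uncertainty (B) has larger momentum uncertainty.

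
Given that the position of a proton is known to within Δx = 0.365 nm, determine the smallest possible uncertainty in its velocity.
86.369 m/s

Using the Heisenberg uncertainty principle and Δp = mΔv:
ΔxΔp ≥ ℏ/2
Δx(mΔv) ≥ ℏ/2

The minimum uncertainty in velocity is:
Δv_min = ℏ/(2mΔx)
Δv_min = (1.055e-34 J·s) / (2 × 1.673e-27 kg × 3.650e-10 m)
Δv_min = 8.637e+01 m/s = 86.369 m/s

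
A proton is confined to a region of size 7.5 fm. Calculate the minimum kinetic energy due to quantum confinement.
92.221 keV

Using the uncertainty principle:

1. Position uncertainty: Δx ≈ 7.500e-15 m
2. Minimum momentum uncertainty: Δp = ℏ/(2Δx) = 7.030e-21 kg·m/s
3. Minimum kinetic energy:
   KE = (Δp)²/(2m) = (7.030e-21)²/(2 × 1.673e-27 kg)
   KE = 1.478e-14 J = 92.221 keV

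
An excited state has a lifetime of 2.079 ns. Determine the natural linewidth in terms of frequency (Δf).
38.277 MHz

Using the energy-time uncertainty principle and E = hf:
ΔEΔt ≥ ℏ/2
hΔf·Δt ≥ ℏ/2

The minimum frequency uncertainty is:
Δf = ℏ/(2hτ) = 1/(4πτ)
Δf = 1/(4π × 2.079e-09 s)
Δf = 3.828e+07 Hz = 38.277 MHz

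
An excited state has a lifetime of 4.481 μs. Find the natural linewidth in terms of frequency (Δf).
17.759 kHz

Using the energy-time uncertainty principle and E = hf:
ΔEΔt ≥ ℏ/2
hΔf·Δt ≥ ℏ/2

The minimum frequency uncertainty is:
Δf = ℏ/(2hτ) = 1/(4πτ)
Δf = 1/(4π × 4.481e-06 s)
Δf = 1.776e+04 Hz = 17.759 kHz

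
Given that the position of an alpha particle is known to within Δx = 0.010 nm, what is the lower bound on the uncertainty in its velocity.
793.549 m/s

Using the Heisenberg uncertainty principle and Δp = mΔv:
ΔxΔp ≥ ℏ/2
Δx(mΔv) ≥ ℏ/2

The minimum uncertainty in velocity is:
Δv_min = ℏ/(2mΔx)
Δv_min = (1.055e-34 J·s) / (2 × 6.645e-27 kg × 1.000e-11 m)
Δv_min = 7.935e+02 m/s = 793.549 m/s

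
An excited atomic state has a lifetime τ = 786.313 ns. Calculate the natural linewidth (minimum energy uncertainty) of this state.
418.543 peV

Using the energy-time uncertainty principle:
ΔEΔt ≥ ℏ/2

The lifetime τ represents the time uncertainty Δt.
The natural linewidth (minimum energy uncertainty) is:

ΔE = ℏ/(2τ)
ΔE = (1.055e-34 J·s) / (2 × 7.863e-07 s)
ΔE = 6.706e-29 J = 418.543 peV

This natural linewidth limits the precision of spectroscopic measurements.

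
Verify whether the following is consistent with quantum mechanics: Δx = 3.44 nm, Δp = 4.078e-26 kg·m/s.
Yes, it satisfies the uncertainty principle.

Calculate the product ΔxΔp:
ΔxΔp = (3.440e-09 m) × (4.078e-26 kg·m/s)
ΔxΔp = 1.403e-34 J·s

Compare to the minimum allowed value ℏ/2:
ℏ/2 = 5.273e-35 J·s

Since ΔxΔp = 1.403e-34 J·s ≥ 5.273e-35 J·s = ℏ/2,
the measurement satisfies the uncertainty principle.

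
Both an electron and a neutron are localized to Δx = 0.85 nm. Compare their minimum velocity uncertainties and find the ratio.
The electron has the larger minimum velocity uncertainty, by a ratio of 1838.7.

For both particles, Δp_min = ℏ/(2Δx) = 6.203e-26 kg·m/s (same for both).

The velocity uncertainty is Δv = Δp/m:
- electron: Δv = 6.203e-26 / 9.109e-31 = 6.810e+04 m/s = 68.099 km/s
- neutron: Δv = 6.203e-26 / 1.675e-27 = 3.704e+01 m/s = 37.037 m/s

Ratio: 6.810e+04 / 3.704e+01 = 1838.7

The lighter particle has larger velocity uncertainty because Δv ∝ 1/m.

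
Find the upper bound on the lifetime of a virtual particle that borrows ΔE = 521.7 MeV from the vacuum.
6.308 × 10^-25 s

Using the energy-time uncertainty principle:
ΔEΔt ≥ ℏ/2

For a virtual particle borrowing energy ΔE, the maximum lifetime is:
Δt_max = ℏ/(2ΔE)

Converting energy:
ΔE = 521.7 MeV = 8.359e-11 J

Δt_max = (1.055e-34 J·s) / (2 × 8.359e-11 J)
Δt_max = 6.308e-25 s = 6.308 × 10^-25 s

Virtual particles with higher borrowed energy exist for shorter times.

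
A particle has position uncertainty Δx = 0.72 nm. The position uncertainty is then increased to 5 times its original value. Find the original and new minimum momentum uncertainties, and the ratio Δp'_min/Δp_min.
Original Δp_min = 7.323 × 10^-26 kg·m/s; new Δp'_min = 1.465 × 10^-26 kg·m/s; ratio Δp'_min/Δp_min = 1/5.

From the uncertainty principle ΔxΔp ≥ ℏ/2, the minimum momentum uncertainty is Δp_min = ℏ/(2Δx).

Original (Δx = 0.72 nm = 7.200e-10 m):
Δp_min = (1.055e-34 J·s)/(2 × 7.200e-10 m) = 7.323e-26 kg·m/s

When Δx → 5Δx:
Δp'_min = ℏ/(2 × 5Δx) = (1/5) × ℏ/(2Δx) = (1/5) × Δp_min
Δp'_min = 1/5 × 7.323e-26 kg·m/s = 1.465e-26 kg·m/s

Since Δp_min ∝ 1/Δx, when Δx is increased to 5 times its original value, Δp_min decreases to 1/5 of its original value.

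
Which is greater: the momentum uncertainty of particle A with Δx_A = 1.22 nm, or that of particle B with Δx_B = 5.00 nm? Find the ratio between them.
Particle A has the larger minimum momentum uncertainty, by a factor of 4.10.

For each particle, the minimum momentum uncertainty is Δp_min = ℏ/(2Δx):

Particle A: Δp_A = ℏ/(2×1.220e-09 m) = 4.322e-26 kg·m/s
Particle B: Δp_B = ℏ/(2×5.000e-09 m) = 1.055e-26 kg·m/s

Ratio: Δp_A/Δp_B = 4.10

Since Δp_min ∝ 1/Δx, the particle with smaller position uncertainty (A) has larger momentum uncertainty.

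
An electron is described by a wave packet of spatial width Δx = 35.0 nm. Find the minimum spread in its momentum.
1.507 × 10^-27 kg·m/s

For a wave packet, the spatial width Δx and momentum spread Δp are related by the uncertainty principle:
ΔxΔp ≥ ℏ/2

The minimum momentum spread is:
Δp_min = ℏ/(2Δx)
Δp_min = (1.055e-34 J·s) / (2 × 3.500e-08 m)
Δp_min = 1.507e-27 kg·m/s

A wave packet cannot have both a well-defined position and well-defined momentum.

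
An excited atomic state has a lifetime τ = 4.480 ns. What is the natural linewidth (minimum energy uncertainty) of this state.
73.461 neV

Using the energy-time uncertainty principle:
ΔEΔt ≥ ℏ/2

The lifetime τ represents the time uncertainty Δt.
The natural linewidth (minimum energy uncertainty) is:

ΔE = ℏ/(2τ)
ΔE = (1.055e-34 J·s) / (2 × 4.480e-09 s)
ΔE = 1.177e-26 J = 73.461 neV

This natural linewidth limits the precision of spectroscopic measurements.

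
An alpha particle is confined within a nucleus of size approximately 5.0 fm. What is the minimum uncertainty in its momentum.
1.055 × 10^-20 kg·m/s

Using the Heisenberg uncertainty principle:
ΔxΔp ≥ ℏ/2

With Δx ≈ L = 5.000e-15 m (the confinement size):
Δp_min = ℏ/(2Δx)
Δp_min = (1.055e-34 J·s) / (2 × 5.000e-15 m)
Δp_min = 1.055e-20 kg·m/s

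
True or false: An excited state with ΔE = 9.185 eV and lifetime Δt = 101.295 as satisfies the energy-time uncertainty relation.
Yes, it satisfies the uncertainty relation.

Calculate the product ΔEΔt:
ΔE = 9.185 eV = 1.472e-18 J
ΔEΔt = (1.472e-18 J) × (1.013e-16 s)
ΔEΔt = 1.491e-34 J·s

Compare to the minimum allowed value ℏ/2:
ℏ/2 = 5.273e-35 J·s

Since ΔEΔt = 1.491e-34 J·s ≥ 5.273e-35 J·s = ℏ/2,
this satisfies the uncertainty relation.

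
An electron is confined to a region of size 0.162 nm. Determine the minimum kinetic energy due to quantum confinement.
362.938 meV

Using the uncertainty principle:

1. Position uncertainty: Δx ≈ 1.620e-10 m
2. Minimum momentum uncertainty: Δp = ℏ/(2Δx) = 3.255e-25 kg·m/s
3. Minimum kinetic energy:
   KE = (Δp)²/(2m) = (3.255e-25)²/(2 × 9.109e-31 kg)
   KE = 5.815e-20 J = 362.938 meV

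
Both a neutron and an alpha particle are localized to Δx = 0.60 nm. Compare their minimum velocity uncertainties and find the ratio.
The neutron has the larger minimum velocity uncertainty, by a ratio of 4.0.

For both particles, Δp_min = ℏ/(2Δx) = 8.788e-26 kg·m/s (same for both).

The velocity uncertainty is Δv = Δp/m:
- neutron: Δv = 8.788e-26 / 1.675e-27 = 5.247e+01 m/s = 52.469 m/s
- alpha particle: Δv = 8.788e-26 / 6.645e-27 = 1.323e+01 m/s = 13.226 m/s

Ratio: 5.247e+01 / 1.323e+01 = 4.0

The lighter particle has larger velocity uncertainty because Δv ∝ 1/m.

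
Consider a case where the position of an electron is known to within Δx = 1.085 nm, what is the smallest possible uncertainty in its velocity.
53.349 km/s

Using the Heisenberg uncertainty principle and Δp = mΔv:
ΔxΔp ≥ ℏ/2
Δx(mΔv) ≥ ℏ/2

The minimum uncertainty in velocity is:
Δv_min = ℏ/(2mΔx)
Δv_min = (1.055e-34 J·s) / (2 × 9.109e-31 kg × 1.085e-09 m)
Δv_min = 5.335e+04 m/s = 53.349 km/s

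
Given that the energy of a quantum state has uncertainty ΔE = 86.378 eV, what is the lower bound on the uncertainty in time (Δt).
3.810 as

Using the energy-time uncertainty principle:
ΔEΔt ≥ ℏ/2

The minimum uncertainty in time is:
Δt_min = ℏ/(2ΔE)
Δt_min = (1.055e-34 J·s) / (2 × 1.384e-17 J)
Δt_min = 3.810e-18 s = 3.810 as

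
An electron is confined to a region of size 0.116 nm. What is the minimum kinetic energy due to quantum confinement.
707.859 meV

Using the uncertainty principle:

1. Position uncertainty: Δx ≈ 1.160e-10 m
2. Minimum momentum uncertainty: Δp = ℏ/(2Δx) = 4.546e-25 kg·m/s
3. Minimum kinetic energy:
   KE = (Δp)²/(2m) = (4.546e-25)²/(2 × 9.109e-31 kg)
   KE = 1.134e-19 J = 707.859 meV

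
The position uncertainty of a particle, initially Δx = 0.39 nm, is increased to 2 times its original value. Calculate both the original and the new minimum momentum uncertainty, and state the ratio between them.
Original Δp_min = 1.352 × 10^-25 kg·m/s; new Δp'_min = 6.760 × 10^-26 kg·m/s; ratio Δp'_min/Δp_min = 1/2.

From the uncertainty principle ΔxΔp ≥ ℏ/2, the minimum momentum uncertainty is Δp_min = ℏ/(2Δx).

Original (Δx = 0.39 nm = 3.900e-10 m):
Δp_min = (1.055e-34 J·s)/(2 × 3.900e-10 m) = 1.352e-25 kg·m/s

When Δx → 2Δx:
Δp'_min = ℏ/(2 × 2Δx) = (1/2) × ℏ/(2Δx) = (1/2) × Δp_min
Δp'_min = 1/2 × 1.352e-25 kg·m/s = 6.760e-26 kg·m/s

Since Δp_min ∝ 1/Δx, when Δx is increased to 2 times its original value, Δp_min decreases to 1/2 of its original value.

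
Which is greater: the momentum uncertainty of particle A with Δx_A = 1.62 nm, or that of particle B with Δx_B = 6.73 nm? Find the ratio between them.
Particle A has the larger minimum momentum uncertainty, by a factor of 4.15.

For each particle, the minimum momentum uncertainty is Δp_min = ℏ/(2Δx):

Particle A: Δp_A = ℏ/(2×1.620e-09 m) = 3.255e-26 kg·m/s
Particle B: Δp_B = ℏ/(2×6.730e-09 m) = 7.835e-27 kg·m/s

Ratio: Δp_A/Δp_B = 4.15

Since Δp_min ∝ 1/Δx, the particle with smaller position uncertainty (A) has larger momentum uncertainty.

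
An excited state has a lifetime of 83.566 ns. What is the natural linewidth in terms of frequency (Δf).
952.271 kHz

Using the energy-time uncertainty principle and E = hf:
ΔEΔt ≥ ℏ/2
hΔf·Δt ≥ ℏ/2

The minimum frequency uncertainty is:
Δf = ℏ/(2hτ) = 1/(4πτ)
Δf = 1/(4π × 8.357e-08 s)
Δf = 9.523e+05 Hz = 952.271 kHz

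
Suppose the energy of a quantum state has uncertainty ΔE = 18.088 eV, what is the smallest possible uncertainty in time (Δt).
18.195 as

Using the energy-time uncertainty principle:
ΔEΔt ≥ ℏ/2

The minimum uncertainty in time is:
Δt_min = ℏ/(2ΔE)
Δt_min = (1.055e-34 J·s) / (2 × 2.898e-18 J)
Δt_min = 1.819e-17 s = 18.195 as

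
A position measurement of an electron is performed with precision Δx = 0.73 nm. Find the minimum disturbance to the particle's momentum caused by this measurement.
7.223 × 10^-26 kg·m/s

The uncertainty principle implies that measuring position disturbs momentum:
ΔxΔp ≥ ℏ/2

When we measure position with precision Δx, we necessarily introduce a momentum uncertainty:
Δp ≥ ℏ/(2Δx)
Δp_min = (1.055e-34 J·s) / (2 × 7.300e-10 m)
Δp_min = 7.223e-26 kg·m/s

The more precisely we measure position, the greater the momentum disturbance.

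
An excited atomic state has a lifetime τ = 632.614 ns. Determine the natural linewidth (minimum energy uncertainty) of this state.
520.232 peV

Using the energy-time uncertainty principle:
ΔEΔt ≥ ℏ/2

The lifetime τ represents the time uncertainty Δt.
The natural linewidth (minimum energy uncertainty) is:

ΔE = ℏ/(2τ)
ΔE = (1.055e-34 J·s) / (2 × 6.326e-07 s)
ΔE = 8.335e-29 J = 520.232 peV

This natural linewidth limits the precision of spectroscopic measurements.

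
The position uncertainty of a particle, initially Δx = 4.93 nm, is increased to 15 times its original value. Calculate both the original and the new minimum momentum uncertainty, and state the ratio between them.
Original Δp_min = 1.070 × 10^-26 kg·m/s; new Δp'_min = 7.130 × 10^-28 kg·m/s; ratio Δp'_min/Δp_min = 1/15.

From the uncertainty principle ΔxΔp ≥ ℏ/2, the minimum momentum uncertainty is Δp_min = ℏ/(2Δx).

Original (Δx = 4.93 nm = 4.930e-09 m):
Δp_min = (1.055e-34 J·s)/(2 × 4.930e-09 m) = 1.070e-26 kg·m/s

When Δx → 15Δx:
Δp'_min = ℏ/(2 × 15Δx) = (1/15) × ℏ/(2Δx) = (1/15) × Δp_min
Δp'_min = 1/15 × 1.070e-26 kg·m/s = 7.130e-28 kg·m/s

Since Δp_min ∝ 1/Δx, when Δx is increased to 15 times its original value, Δp_min decreases to 1/15 of its original value.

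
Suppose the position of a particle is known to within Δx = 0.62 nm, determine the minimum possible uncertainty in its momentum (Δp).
8.505 × 10^-26 kg·m/s

Using the Heisenberg uncertainty principle:
ΔxΔp ≥ ℏ/2

The minimum uncertainty in momentum is:
Δp_min = ℏ/(2Δx)
Δp_min = (1.055e-34 J·s) / (2 × 6.200e-10 m)
Δp_min = 8.505e-26 kg·m/s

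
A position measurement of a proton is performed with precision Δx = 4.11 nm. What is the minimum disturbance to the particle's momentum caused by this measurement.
1.283 × 10^-26 kg·m/s

The uncertainty principle implies that measuring position disturbs momentum:
ΔxΔp ≥ ℏ/2

When we measure position with precision Δx, we necessarily introduce a momentum uncertainty:
Δp ≥ ℏ/(2Δx)
Δp_min = (1.055e-34 J·s) / (2 × 4.110e-09 m)
Δp_min = 1.283e-26 kg·m/s

The more precisely we measure position, the greater the momentum disturbance.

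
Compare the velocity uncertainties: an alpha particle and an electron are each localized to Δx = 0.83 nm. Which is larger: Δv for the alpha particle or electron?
The electron has the larger minimum velocity uncertainty, by a ratio of 7294.3.

For both particles, Δp_min = ℏ/(2Δx) = 6.353e-26 kg·m/s (same for both).

The velocity uncertainty is Δv = Δp/m:
- alpha particle: Δv = 6.353e-26 / 6.645e-27 = 9.561e+00 m/s = 9.561 m/s
- electron: Δv = 6.353e-26 / 9.109e-31 = 6.974e+04 m/s = 69.740 km/s

Ratio: 6.974e+04 / 9.561e+00 = 7294.3

The lighter particle has larger velocity uncertainty because Δv ∝ 1/m.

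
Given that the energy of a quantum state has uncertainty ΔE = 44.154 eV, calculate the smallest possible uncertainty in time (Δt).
7.454 as

Using the energy-time uncertainty principle:
ΔEΔt ≥ ℏ/2

The minimum uncertainty in time is:
Δt_min = ℏ/(2ΔE)
Δt_min = (1.055e-34 J·s) / (2 × 7.074e-18 J)
Δt_min = 7.454e-18 s = 7.454 as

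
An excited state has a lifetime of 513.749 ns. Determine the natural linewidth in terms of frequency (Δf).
154.896 kHz

Using the energy-time uncertainty principle and E = hf:
ΔEΔt ≥ ℏ/2
hΔf·Δt ≥ ℏ/2

The minimum frequency uncertainty is:
Δf = ℏ/(2hτ) = 1/(4πτ)
Δf = 1/(4π × 5.137e-07 s)
Δf = 1.549e+05 Hz = 154.896 kHz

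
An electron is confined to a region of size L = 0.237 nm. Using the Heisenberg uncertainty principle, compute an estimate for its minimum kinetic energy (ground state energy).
169.577 meV

Using the uncertainty principle to estimate ground state energy:

1. The position uncertainty is approximately the confinement size:
   Δx ≈ L = 2.370e-10 m

2. From ΔxΔp ≥ ℏ/2, the minimum momentum uncertainty is:
   Δp ≈ ℏ/(2L) = 2.225e-25 kg·m/s

3. The kinetic energy is approximately:
   KE ≈ (Δp)²/(2m) = (2.225e-25)²/(2 × 9.109e-31 kg)
   KE ≈ 2.717e-20 J = 169.577 meV

This is an order-of-magnitude estimate of the ground state energy.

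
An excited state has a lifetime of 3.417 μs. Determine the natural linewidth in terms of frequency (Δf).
23.289 kHz

Using the energy-time uncertainty principle and E = hf:
ΔEΔt ≥ ℏ/2
hΔf·Δt ≥ ℏ/2

The minimum frequency uncertainty is:
Δf = ℏ/(2hτ) = 1/(4πτ)
Δf = 1/(4π × 3.417e-06 s)
Δf = 2.329e+04 Hz = 23.289 kHz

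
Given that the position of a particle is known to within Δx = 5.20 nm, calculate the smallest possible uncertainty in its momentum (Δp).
1.014 × 10^-26 kg·m/s

Using the Heisenberg uncertainty principle:
ΔxΔp ≥ ℏ/2

The minimum uncertainty in momentum is:
Δp_min = ℏ/(2Δx)
Δp_min = (1.055e-34 J·s) / (2 × 5.200e-09 m)
Δp_min = 1.014e-26 kg·m/s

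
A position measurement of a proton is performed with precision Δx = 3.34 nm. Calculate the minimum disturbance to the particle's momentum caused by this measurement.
1.579 × 10^-26 kg·m/s

The uncertainty principle implies that measuring position disturbs momentum:
ΔxΔp ≥ ℏ/2

When we measure position with precision Δx, we necessarily introduce a momentum uncertainty:
Δp ≥ ℏ/(2Δx)
Δp_min = (1.055e-34 J·s) / (2 × 3.340e-09 m)
Δp_min = 1.579e-26 kg·m/s

The more precisely we measure position, the greater the momentum disturbance.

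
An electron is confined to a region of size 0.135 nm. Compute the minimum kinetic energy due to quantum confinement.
522.631 meV

Using the uncertainty principle:

1. Position uncertainty: Δx ≈ 1.350e-10 m
2. Minimum momentum uncertainty: Δp = ℏ/(2Δx) = 3.906e-25 kg·m/s
3. Minimum kinetic energy:
   KE = (Δp)²/(2m) = (3.906e-25)²/(2 × 9.109e-31 kg)
   KE = 8.373e-20 J = 522.631 meV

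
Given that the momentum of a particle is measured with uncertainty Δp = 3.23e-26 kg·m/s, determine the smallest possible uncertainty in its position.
1.632 nm

Using the Heisenberg uncertainty principle:
ΔxΔp ≥ ℏ/2

The minimum uncertainty in position is:
Δx_min = ℏ/(2Δp)
Δx_min = (1.055e-34 J·s) / (2 × 3.230e-26 kg·m/s)
Δx_min = 1.632e-09 m = 1.632 nm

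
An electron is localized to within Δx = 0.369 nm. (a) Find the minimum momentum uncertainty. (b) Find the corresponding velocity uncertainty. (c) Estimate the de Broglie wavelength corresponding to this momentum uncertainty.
(a) Δp_min = 1.429 × 10^-25 kg·m/s
(b) Δv_min = 156.867 km/s
(c) λ_dB = 4.637 nm

Step-by-step:

(a) From the uncertainty principle:
Δp_min = ℏ/(2Δx) = (1.055e-34 J·s)/(2 × 3.690e-10 m) = 1.429e-25 kg·m/s

(b) The velocity uncertainty:
Δv = Δp/m = (1.429e-25 kg·m/s)/(9.109e-31 kg) = 1.569e+05 m/s = 156.867 km/s

(c) The de Broglie wavelength for this momentum:
λ = h/p = (6.626e-34 J·s)/(1.429e-25 kg·m/s) = 4.637e-09 m = 4.637 nm

Note: The de Broglie wavelength is comparable to the localization size, as expected from wave-particle duality.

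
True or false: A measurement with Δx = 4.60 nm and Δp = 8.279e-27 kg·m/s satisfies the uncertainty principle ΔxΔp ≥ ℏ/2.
No, it violates the uncertainty principle (impossible measurement).

Calculate the product ΔxΔp:
ΔxΔp = (4.600e-09 m) × (8.279e-27 kg·m/s)
ΔxΔp = 3.808e-35 J·s

Compare to the minimum allowed value ℏ/2:
ℏ/2 = 5.273e-35 J·s

Since ΔxΔp = 3.808e-35 J·s < 5.273e-35 J·s = ℏ/2,
the measurement violates the uncertainty principle.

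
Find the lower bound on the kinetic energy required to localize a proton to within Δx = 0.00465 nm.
239.910 meV

Localizing a particle requires giving it sufficient momentum uncertainty:

1. From uncertainty principle: Δp ≥ ℏ/(2Δx)
   Δp_min = (1.055e-34 J·s) / (2 × 4.650e-12 m)
   Δp_min = 1.134e-23 kg·m/s

2. This momentum uncertainty corresponds to kinetic energy:
   KE ≈ (Δp)²/(2m) = (1.134e-23)²/(2 × 1.673e-27 kg)
   KE = 3.844e-20 J = 239.910 meV

Tighter localization requires more energy.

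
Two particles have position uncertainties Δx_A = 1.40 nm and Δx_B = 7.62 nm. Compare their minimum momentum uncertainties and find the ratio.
Particle A has the larger minimum momentum uncertainty, by a factor of 5.44.

For each particle, the minimum momentum uncertainty is Δp_min = ℏ/(2Δx):

Particle A: Δp_A = ℏ/(2×1.400e-09 m) = 3.766e-26 kg·m/s
Particle B: Δp_B = ℏ/(2×7.620e-09 m) = 6.920e-27 kg·m/s

Ratio: Δp_A/Δp_B = 5.44

Since Δp_min ∝ 1/Δx, the particle with smaller position uncertainty (A) has larger momentum uncertainty.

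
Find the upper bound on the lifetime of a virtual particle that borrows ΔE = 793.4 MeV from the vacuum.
4.148 × 10^-25 s

Using the energy-time uncertainty principle:
ΔEΔt ≥ ℏ/2

For a virtual particle borrowing energy ΔE, the maximum lifetime is:
Δt_max = ℏ/(2ΔE)

Converting energy:
ΔE = 793.4 MeV = 1.271e-10 J

Δt_max = (1.055e-34 J·s) / (2 × 1.271e-10 J)
Δt_max = 4.148e-25 s = 4.148 × 10^-25 s

Virtual particles with higher borrowed energy exist for shorter times.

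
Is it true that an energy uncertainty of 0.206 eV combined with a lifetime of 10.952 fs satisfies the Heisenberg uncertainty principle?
Yes, it satisfies the uncertainty relation.

Calculate the product ΔEΔt:
ΔE = 0.206 eV = 3.300e-20 J
ΔEΔt = (3.300e-20 J) × (1.095e-14 s)
ΔEΔt = 3.615e-34 J·s

Compare to the minimum allowed value ℏ/2:
ℏ/2 = 5.273e-35 J·s

Since ΔEΔt = 3.615e-34 J·s ≥ 5.273e-35 J·s = ℏ/2,
this satisfies the uncertainty relation.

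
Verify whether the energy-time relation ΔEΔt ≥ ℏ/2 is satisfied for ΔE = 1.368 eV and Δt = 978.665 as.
Yes, it satisfies the uncertainty relation.

Calculate the product ΔEΔt:
ΔE = 1.368 eV = 2.192e-19 J
ΔEΔt = (2.192e-19 J) × (9.787e-16 s)
ΔEΔt = 2.145e-34 J·s

Compare to the minimum allowed value ℏ/2:
ℏ/2 = 5.273e-35 J·s

Since ΔEΔt = 2.145e-34 J·s ≥ 5.273e-35 J·s = ℏ/2,
this satisfies the uncertainty relation.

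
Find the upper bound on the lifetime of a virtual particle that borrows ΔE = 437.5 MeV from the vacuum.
7.522 × 10^-25 s

Using the energy-time uncertainty principle:
ΔEΔt ≥ ℏ/2

For a virtual particle borrowing energy ΔE, the maximum lifetime is:
Δt_max = ℏ/(2ΔE)

Converting energy:
ΔE = 437.5 MeV = 7.010e-11 J

Δt_max = (1.055e-34 J·s) / (2 × 7.010e-11 J)
Δt_max = 7.522e-25 s = 7.522 × 10^-25 s

Virtual particles with higher borrowed energy exist for shorter times.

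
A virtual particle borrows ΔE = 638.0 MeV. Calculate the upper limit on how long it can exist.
5.158 × 10^-25 s

Using the energy-time uncertainty principle:
ΔEΔt ≥ ℏ/2

For a virtual particle borrowing energy ΔE, the maximum lifetime is:
Δt_max = ℏ/(2ΔE)

Converting energy:
ΔE = 638.0 MeV = 1.022e-10 J

Δt_max = (1.055e-34 J·s) / (2 × 1.022e-10 J)
Δt_max = 5.158e-25 s = 5.158 × 10^-25 s

Virtual particles with higher borrowed energy exist for shorter times.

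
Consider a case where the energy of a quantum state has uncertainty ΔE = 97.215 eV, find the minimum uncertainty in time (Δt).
3.385 as

Using the energy-time uncertainty principle:
ΔEΔt ≥ ℏ/2

The minimum uncertainty in time is:
Δt_min = ℏ/(2ΔE)
Δt_min = (1.055e-34 J·s) / (2 × 1.558e-17 J)
Δt_min = 3.385e-18 s = 3.385 as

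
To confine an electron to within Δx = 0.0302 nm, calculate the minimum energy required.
10.444 eV

Localizing a particle requires giving it sufficient momentum uncertainty:

1. From uncertainty principle: Δp ≥ ℏ/(2Δx)
   Δp_min = (1.055e-34 J·s) / (2 × 3.020e-11 m)
   Δp_min = 1.746e-24 kg·m/s

2. This momentum uncertainty corresponds to kinetic energy:
   KE ≈ (Δp)²/(2m) = (1.746e-24)²/(2 × 9.109e-31 kg)
   KE = 1.673e-18 J = 10.444 eV

Tighter localization requires more energy.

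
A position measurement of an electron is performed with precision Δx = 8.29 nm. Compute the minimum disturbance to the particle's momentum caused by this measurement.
6.361 × 10^-27 kg·m/s

The uncertainty principle implies that measuring position disturbs momentum:
ΔxΔp ≥ ℏ/2

When we measure position with precision Δx, we necessarily introduce a momentum uncertainty:
Δp ≥ ℏ/(2Δx)
Δp_min = (1.055e-34 J·s) / (2 × 8.290e-09 m)
Δp_min = 6.361e-27 kg·m/s

The more precisely we measure position, the greater the momentum disturbance.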